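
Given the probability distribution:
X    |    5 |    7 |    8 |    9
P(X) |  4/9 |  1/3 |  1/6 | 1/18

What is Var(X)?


E[X] = 115/18
E[X²] = 767/18
Var(X) = E[X²] - (E[X])² = 767/18 - 13225/324 = 581/324

Var(X) = 581/324 ≈ 1.7932


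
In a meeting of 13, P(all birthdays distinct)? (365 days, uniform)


P(all different) = Π(365-i)/365 for i=0..12
= (365/365)×(364/365)×...×(353/365)
= 0.805590

P ≈ 0.8056 ≈ 80.56%


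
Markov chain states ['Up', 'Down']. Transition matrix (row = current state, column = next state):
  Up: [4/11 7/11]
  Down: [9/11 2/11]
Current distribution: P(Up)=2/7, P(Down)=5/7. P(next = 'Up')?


P(next=Up) = Σᵢ P(now=i)×P(i→Up)
= 2/7×4/11 + 5/7×9/11
= 8/77 + 45/77 = 53/77

P = 53/77 ≈ 0.6883


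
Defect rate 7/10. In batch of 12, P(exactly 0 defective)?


Binomial: P(X=0) = C(12,0)×p^0×(1-p)^12
= 1 × 1 × 531441/1000000000000 = 531441/1000000000000

P(X=0) = 531441/1000000000000 ≈ 0.00%


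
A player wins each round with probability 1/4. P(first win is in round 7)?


Geometric: P(X=7) = (1-p)^(k-1)×p = (3/4)^6×1/4 = 729/16384

P(X=7) = 729/16384 ≈ 4.45%


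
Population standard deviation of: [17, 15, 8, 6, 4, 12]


Mean = 62/6 = 31/3
  (17-31/3)²=400/9
  (15-31/3)²=196/9
  (8-31/3)²=49/9
  (6-31/3)²=169/9
  (4-31/3)²=361/9
  (12-31/3)²=25/9
Σ(x-μ)² = 400/3
σ² = (400/3)/6 = 200/9

σ = √(200/9) ≈ 4.7140


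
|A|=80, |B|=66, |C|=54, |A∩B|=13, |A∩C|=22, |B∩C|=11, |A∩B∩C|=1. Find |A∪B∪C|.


|A∪B∪C| = 80+66+54-13-22-11+1 = 155

|A∪B∪C| = 155


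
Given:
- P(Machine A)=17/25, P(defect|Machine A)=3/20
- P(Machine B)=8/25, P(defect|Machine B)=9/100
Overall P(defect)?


P(B) = Σ P(B|Aᵢ)×P(Aᵢ)
  3/20×17/25 = 51/500
  9/100×8/25 = 18/625
Sum = 327/2500

P(defect) = 327/2500 ≈ 13.08%


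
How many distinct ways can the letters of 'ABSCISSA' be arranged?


Letters: 8, freq: {'A': 2, 'B': 1, 'S': 3, 'C': 1, 'I': 1}
8!/(2!×1!×3!×1!×1!) = 40320/12 = 3360

3360


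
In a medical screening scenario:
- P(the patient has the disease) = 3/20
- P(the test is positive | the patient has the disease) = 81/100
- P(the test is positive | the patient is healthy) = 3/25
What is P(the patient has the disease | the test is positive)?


Using Bayes' theorem:
P(A|B) = P(B|A)·P(A) / P(B)

P(the test is positive) = 81/100 × 3/20 + 3/25 × 17/20
= 243/2000 + 51/500 = 447/2000

P(the patient has the disease|the test is positive) = (243/2000) / (447/2000) = 81/149

P(the patient has the disease|the test is positive) = 81/149 ≈ 54.36%


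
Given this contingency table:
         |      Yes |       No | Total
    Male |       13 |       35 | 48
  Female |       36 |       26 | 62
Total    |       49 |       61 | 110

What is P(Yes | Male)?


P(Yes | Male) = 13/(13+35) = 13/48

P(Yes|Male) = 13/48 ≈ 27.08%


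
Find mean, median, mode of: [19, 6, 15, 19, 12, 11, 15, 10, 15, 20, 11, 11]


Sorted: [6, 10, 11, 11, 11, 12, 15, 15, 15, 19, 19, 20]
Mean = 164/12 = 41/3
Median = 27/2
Freq: {19: 2, 6: 1, 15: 3, 12: 1, 11: 3, 10: 1, 20: 1}
Mode: [11, 15]

Mean=41/3, Median=27/2, Mode=[11, 15]


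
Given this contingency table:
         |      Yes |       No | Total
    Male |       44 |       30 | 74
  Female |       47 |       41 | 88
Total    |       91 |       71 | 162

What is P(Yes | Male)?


P(Yes | Male) = 44/(44+30) = 44/74 = 22/37

P(Yes|Male) = 22/37 ≈ 59.46%


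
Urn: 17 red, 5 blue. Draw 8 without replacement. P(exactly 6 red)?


Hypergeometric: C(17,6)×C(5,2)/C(22,8)
= 12376×10/319770 = 728/1881

P(X=6) = 728/1881 ≈ 38.70%


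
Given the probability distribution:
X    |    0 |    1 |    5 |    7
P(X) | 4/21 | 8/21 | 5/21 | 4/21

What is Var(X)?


E[X] = 61/21
E[X²] = 47/3
Var(X) = E[X²] - (E[X])² = 47/3 - 3721/441 = 3188/441

Var(X) = 3188/441 ≈ 7.2290


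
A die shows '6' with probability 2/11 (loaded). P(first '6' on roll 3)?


Geometric: P(X=3) = (1-p)^(k-1)×p = (9/11)^2×2/11 = 162/1331

P(X=3) = 162/1331 ≈ 12.17%


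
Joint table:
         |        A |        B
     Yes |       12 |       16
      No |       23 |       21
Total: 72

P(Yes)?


P(Yes) = (12+16)/72 = 28/72 = 7/18

P(Yes) = 7/18 ≈ 38.89%


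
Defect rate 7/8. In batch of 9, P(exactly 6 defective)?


Binomial: P(X=6) = C(9,6)×p^6×(1-p)^3
= 84 × 117649/262144 × 1/512 = 2470629/33554432

P(X=6) = 2470629/33554432 ≈ 7.36%


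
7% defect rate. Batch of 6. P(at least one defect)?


P(all good) = (93/100)^6 = 646990183449/1000000000000
P(≥1 defect) = 353009816551/1000000000000

P = 353009816551/1000000000000 ≈ 35.30%


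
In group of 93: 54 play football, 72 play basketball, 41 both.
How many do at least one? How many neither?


|A∪B| = 54+72-41 = 85
Neither = 93-85 = 8

At least one: 85; Neither: 8


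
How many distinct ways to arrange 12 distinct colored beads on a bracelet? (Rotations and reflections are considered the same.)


Free circular arrangements: rotations and reflections both identified.
(n-1)!/2 = 11!/2 = 39916800/2 = 19958400

19958400


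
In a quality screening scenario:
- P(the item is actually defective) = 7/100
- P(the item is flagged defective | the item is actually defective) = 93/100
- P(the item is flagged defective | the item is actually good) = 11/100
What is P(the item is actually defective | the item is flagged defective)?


Using Bayes' theorem:
P(A|B) = P(B|A)·P(A) / P(B)

P(the item is flagged defective) = 93/100 × 7/100 + 11/100 × 93/100
= 651/10000 + 1023/10000 = 837/5000

P(the item is actually defective|the item is flagged defective) = (651/10000) / (837/5000) = 7/18

P(the item is actually defective|the item is flagged defective) = 7/18 ≈ 38.89%


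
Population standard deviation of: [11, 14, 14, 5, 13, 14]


Mean = 71/6
  (11-71/6)²=25/36
  (14-71/6)²=169/36
  (14-71/6)²=169/36
  (5-71/6)²=1681/36
  (13-71/6)²=49/36
  (14-71/6)²=169/36
Σ(x-μ)² = 377/6
σ² = (377/6)/6 = 377/36

σ = √(377/36) ≈ 3.2361


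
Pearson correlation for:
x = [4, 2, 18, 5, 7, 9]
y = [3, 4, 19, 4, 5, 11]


n=6, Σx=45, Σy=46, Σxy=516, Σx²=499, Σy²=548
r = (6×516 - 45×46)/√((6×499 - 45²)(6×548 - 46²))
= 1026/√(969×1172) = 1026/√1135668 ≈ 1026/1065.6772 ≈ 0.9628

r ≈ 0.9628


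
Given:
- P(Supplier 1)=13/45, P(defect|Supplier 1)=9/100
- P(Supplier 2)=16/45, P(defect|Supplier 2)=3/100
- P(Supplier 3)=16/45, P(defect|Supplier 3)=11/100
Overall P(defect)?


P(B) = Σ P(B|Aᵢ)×P(Aᵢ)
  9/100×13/45 = 13/500
  3/100×16/45 = 4/375
  11/100×16/45 = 44/1125
Sum = 341/4500

P(defect) = 341/4500 ≈ 7.58%


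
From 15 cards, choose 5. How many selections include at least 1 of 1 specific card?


Complement: C(15,5) - C(14,5) = 3003 - 2002 = 1001

1001


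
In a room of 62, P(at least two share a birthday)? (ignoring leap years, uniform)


P(all different) = Π(365-i)/365 for i=0..61
= 0.004090
P(match) = 1 - 0.004090 = 0.995910

P ≈ 0.9959 ≈ 99.59%


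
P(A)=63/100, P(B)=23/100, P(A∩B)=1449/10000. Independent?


P(A)×P(B) = 1449/10000
P(A∩B) = 1449/10000
Equal ✓ → Independent

Yes, independent


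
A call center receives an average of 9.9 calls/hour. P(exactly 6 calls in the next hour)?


Poisson(λ=9.9): P(X=6) = e^(-λ)×λ^k/k!
= e^(-9.9) × 9.9^6 / 6!
≈ 5.017468206e-05 × 941480.149401 / 720 ≈ 0.065609

P(X=6) ≈ 0.065609 ≈ 6.56%


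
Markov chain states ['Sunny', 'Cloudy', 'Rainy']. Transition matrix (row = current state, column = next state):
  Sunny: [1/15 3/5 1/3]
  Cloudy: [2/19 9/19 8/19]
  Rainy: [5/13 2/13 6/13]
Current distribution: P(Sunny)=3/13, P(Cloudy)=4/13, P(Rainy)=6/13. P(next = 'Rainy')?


P(next=Rainy) = Σᵢ P(now=i)×P(i→Rainy)
= 3/13×1/3 + 4/13×8/19 + 6/13×6/13
= 1/13 + 32/247 + 36/169 = 1347/3211

P = 1347/3211 ≈ 0.4195


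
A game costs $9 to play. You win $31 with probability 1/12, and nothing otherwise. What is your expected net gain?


E[gain] = (31-9)×1/12 + (-9)×11/12
= 11/6 - 33/4 = -77/12

Expected net gain = $-77/12 ≈ $-6.42


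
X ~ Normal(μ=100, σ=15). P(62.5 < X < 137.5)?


z₁=(62.5-100)/15=-2.5, z₂=(137.5-100)/15=2.5
P = Φ(2.5) - Φ(-2.5) = 0.993790 - 0.006210 = 0.987580 ≈ 0.9876

P(62.5 < X < 137.5) ≈ 0.9876


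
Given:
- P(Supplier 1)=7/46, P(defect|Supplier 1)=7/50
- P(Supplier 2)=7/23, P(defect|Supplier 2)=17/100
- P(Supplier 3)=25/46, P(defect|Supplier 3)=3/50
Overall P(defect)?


P(B) = Σ P(B|Aᵢ)×P(Aᵢ)
  7/50×7/46 = 49/2300
  17/100×7/23 = 119/2300
  3/50×25/46 = 3/92
Sum = 243/2300

P(defect) = 243/2300 ≈ 10.57%


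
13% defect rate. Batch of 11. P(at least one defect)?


P(all good) = (87/100)^11 = 2161283703465490489863/10000000000000000000000
P(≥1 defect) = 7838716296534509510137/10000000000000000000000

P = 7838716296534509510137/10000000000000000000000 ≈ 78.39%


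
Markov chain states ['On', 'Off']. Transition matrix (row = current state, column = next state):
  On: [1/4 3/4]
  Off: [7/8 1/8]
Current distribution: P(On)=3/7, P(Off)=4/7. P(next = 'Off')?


P(next=Off) = Σᵢ P(now=i)×P(i→Off)
= 3/7×3/4 + 4/7×1/8
= 9/28 + 1/14 = 11/28

P = 11/28 ≈ 0.3929


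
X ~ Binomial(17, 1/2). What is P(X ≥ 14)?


P(X ≥ 14) = Σ P(X=i) for i=14..17
P(X=14) = 85/16384
P(X=15) = 17/16384
P(X=16) = 17/131072
P(X=17) = 1/131072
Sum = 417/65536

P(X ≥ 14) = 417/65536 ≈ 0.64%


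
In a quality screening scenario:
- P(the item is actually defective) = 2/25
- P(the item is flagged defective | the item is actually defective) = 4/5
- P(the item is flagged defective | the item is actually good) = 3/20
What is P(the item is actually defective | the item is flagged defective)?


Using Bayes' theorem:
P(A|B) = P(B|A)·P(A) / P(B)

P(the item is flagged defective) = 4/5 × 2/25 + 3/20 × 23/25
= 8/125 + 69/500 = 101/500

P(the item is actually defective|the item is flagged defective) = (8/125) / (101/500) = 32/101

P(the item is actually defective|the item is flagged defective) = 32/101 ≈ 31.68%


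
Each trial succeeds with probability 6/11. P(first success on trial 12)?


Geometric: P(X=12) = (1-p)^(k-1)×p = (5/11)^11×6/11 = 292968750/3138428376721

P(X=12) = 292968750/3138428376721 ≈ 0.01%


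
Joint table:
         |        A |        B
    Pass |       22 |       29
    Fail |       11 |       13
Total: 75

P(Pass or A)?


P(Pass∨A) = P(Pass) + P(A) - P(Pass∧A)
= (51 + 33 - 22)/75 = 62/75

P = 62/75 ≈ 82.67%


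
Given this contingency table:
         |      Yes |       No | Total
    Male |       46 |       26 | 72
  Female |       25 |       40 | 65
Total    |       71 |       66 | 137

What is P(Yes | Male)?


P(Yes | Male) = 46/(46+26) = 46/72 = 23/36

P(Yes|Male) = 23/36 ≈ 63.89%


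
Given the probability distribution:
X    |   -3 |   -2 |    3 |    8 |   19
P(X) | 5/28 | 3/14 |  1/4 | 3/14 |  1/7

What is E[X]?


E[X] = Σ x·P(X=x)
= (-3)×(5/28) + (-2)×(3/14) + (3)×(1/4) + (8)×(3/14) + (19)×(1/7)
= 59/14

E[X] = 59/14


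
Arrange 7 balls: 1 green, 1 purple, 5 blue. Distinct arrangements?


7!/(1!×1!×5!) = 42

42


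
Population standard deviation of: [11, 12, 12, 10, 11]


Mean = 56/5
  (11-56/5)²=1/25
  (12-56/5)²=16/25
  (12-56/5)²=16/25
  (10-56/5)²=36/25
  (11-56/5)²=1/25
Σ(x-μ)² = 14/5
σ² = (14/5)/5 = 14/25

σ = √(14/25) ≈ 0.7483


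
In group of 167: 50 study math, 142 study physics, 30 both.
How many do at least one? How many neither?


|A∪B| = 50+142-30 = 162
Neither = 167-162 = 5

At least one: 162; Neither: 5


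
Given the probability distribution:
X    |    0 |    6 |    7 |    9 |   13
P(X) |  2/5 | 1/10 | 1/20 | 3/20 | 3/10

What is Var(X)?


E[X] = 31/5
E[X²] = 689/10
Var(X) = E[X²] - (E[X])² = 689/10 - 961/25 = 1523/50

Var(X) = 1523/50 ≈ 30.4600


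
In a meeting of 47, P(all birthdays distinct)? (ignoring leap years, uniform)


P(all different) = Π(365-i)/365 for i=0..46
= (365/365)×(364/365)×...×(319/365)
= 0.045226

P ≈ 0.0452 ≈ 4.52%


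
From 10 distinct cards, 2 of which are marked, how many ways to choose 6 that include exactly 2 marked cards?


Choose 2 of the 2 marked cards and 4 of the other 8 cards:
C(2,2)×C(8,4) = 1×70 = 70

70


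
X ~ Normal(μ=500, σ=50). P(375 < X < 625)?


z₁=(375-500)/50=-2.5, z₂=(625-500)/50=2.5
P = Φ(2.5) - Φ(-2.5) = 0.993790 - 0.006210 = 0.987580 ≈ 0.9876

P(375 < X < 625) ≈ 0.9876


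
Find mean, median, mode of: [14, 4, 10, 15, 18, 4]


Sorted: [4, 4, 10, 14, 15, 18]
Mean = 65/6
Median = 12
Freq: {14: 1, 4: 2, 10: 1, 15: 1, 18: 1}
Mode: [4]

Mean=65/6, Median=12, Mode=4


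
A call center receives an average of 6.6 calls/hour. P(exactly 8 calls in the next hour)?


Poisson(λ=6.6): P(X=8) = e^(-λ)×λ^k/k!
= e^(-6.6) × 6.6^8 / 8!
≈ 0.001360368038 × 3600406.0627 / 40320 ≈ 0.121475

P(X=8) ≈ 0.121475 ≈ 12.15%


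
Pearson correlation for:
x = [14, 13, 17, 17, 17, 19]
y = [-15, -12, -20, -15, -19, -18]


n=6, Σx=97, Σy=-99, Σxy=-1626, Σx²=1593, Σy²=1679
r = (6×(-1626) - 97×(-99))/√((6×1593 - 97²)(6×1679 - (-99)²))
= -153/√(149×273) = -153/√40677 ≈ -153/201.6854 ≈ -0.7586

r ≈ -0.7586


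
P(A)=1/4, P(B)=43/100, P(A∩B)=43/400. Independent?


P(A)×P(B) = 43/400
P(A∩B) = 43/400
Equal ✓ → Independent

Yes, independent


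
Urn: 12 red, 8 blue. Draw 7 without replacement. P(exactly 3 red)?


Hypergeometric: C(12,3)×C(8,4)/C(20,7)
= 220×70/77520 = 385/1938

P(X=3) = 385/1938 ≈ 19.87%


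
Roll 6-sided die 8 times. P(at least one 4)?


P(no 4)^8 = (5/6)^8 = 390625/1679616
P(≥1) = 1 - 390625/1679616 = 1288991/1679616

P = 1288991/1679616 ≈ 76.74%


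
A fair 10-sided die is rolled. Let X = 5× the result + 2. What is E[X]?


E[die] = (1+10)/2 = 11/2
E[X] = 5×11/2 + 2 = 59/2

E[X] = 59/2


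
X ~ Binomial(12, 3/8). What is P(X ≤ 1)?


P(X ≤ 1) = Σ P(X=i) for i=0..1
P(X=0) = 244140625/68719476736
P(X=1) = 439453125/17179869184
Sum = 2001953125/68719476736

P(X ≤ 1) = 2001953125/68719476736 ≈ 2.91%


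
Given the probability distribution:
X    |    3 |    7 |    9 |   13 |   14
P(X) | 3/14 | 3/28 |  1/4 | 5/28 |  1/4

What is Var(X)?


E[X] = 265/28
E[X²] = 2985/28
Var(X) = E[X²] - (E[X])² = 2985/28 - 70225/784 = 13355/784

Var(X) = 13355/784 ≈ 17.0344


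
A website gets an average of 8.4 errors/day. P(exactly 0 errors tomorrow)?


Poisson(λ=8.4): P(X=0) = e^(-λ)×λ^k/k!
= e^(-8.4) × 8.4^0 / 0!
≈ 0.0002248673242 × 1 / 1 ≈ 0.000225

P(X=0) ≈ 0.000225 ≈ 0.02%


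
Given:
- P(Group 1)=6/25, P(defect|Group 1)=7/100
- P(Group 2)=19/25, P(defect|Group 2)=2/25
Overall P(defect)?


P(B) = Σ P(B|Aᵢ)×P(Aᵢ)
  7/100×6/25 = 21/1250
  2/25×19/25 = 38/625
Sum = 97/1250

P(defect) = 97/1250 ≈ 7.76%


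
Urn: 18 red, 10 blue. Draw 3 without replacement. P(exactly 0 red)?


Hypergeometric: C(18,0)×C(10,3)/C(28,3)
= 1×120/3276 = 10/273

P(X=0) = 10/273 ≈ 3.66%


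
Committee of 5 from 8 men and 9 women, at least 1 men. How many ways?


Count by #men:
  1M,4W: C(8,1)×C(9,4)=1008
  2M,3W: C(8,2)×C(9,3)=2352
  3M,2W: C(8,3)×C(9,2)=2016
  4M,1W: C(8,4)×C(9,1)=630
  5M,0W: C(8,5)×C(9,0)=56
Total = 6062

6062


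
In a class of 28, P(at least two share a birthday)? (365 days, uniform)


P(all different) = Π(365-i)/365 for i=0..27
= 0.345539
P(match) = 1 - 0.345539 = 0.654461

P ≈ 0.6545 ≈ 65.45%


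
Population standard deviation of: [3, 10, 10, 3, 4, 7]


Mean = 37/6
  (3-37/6)²=361/36
  (10-37/6)²=529/36
  (10-37/6)²=529/36
  (3-37/6)²=361/36
  (4-37/6)²=169/36
  (7-37/6)²=25/36
Σ(x-μ)² = 329/6
σ² = (329/6)/6 = 329/36

σ = √(329/36) ≈ 3.0231


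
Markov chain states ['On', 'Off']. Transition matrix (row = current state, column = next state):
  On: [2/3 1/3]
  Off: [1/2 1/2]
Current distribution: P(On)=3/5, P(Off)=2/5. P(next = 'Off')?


P(next=Off) = Σᵢ P(now=i)×P(i→Off)
= 3/5×1/3 + 2/5×1/2
= 1/5 + 1/5 = 2/5

P = 2/5 ≈ 0.4000


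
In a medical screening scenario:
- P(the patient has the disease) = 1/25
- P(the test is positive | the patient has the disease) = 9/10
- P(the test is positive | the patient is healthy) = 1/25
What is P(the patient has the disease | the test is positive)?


Using Bayes' theorem:
P(A|B) = P(B|A)·P(A) / P(B)

P(the test is positive) = 9/10 × 1/25 + 1/25 × 24/25
= 9/250 + 24/625 = 93/1250

P(the patient has the disease|the test is positive) = (9/250) / (93/1250) = 15/31

P(the patient has the disease|the test is positive) = 15/31 ≈ 48.39%


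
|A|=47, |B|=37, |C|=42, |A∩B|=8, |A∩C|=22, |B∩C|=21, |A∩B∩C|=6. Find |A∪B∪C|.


|A∪B∪C| = 47+37+42-8-22-21+6 = 81

|A∪B∪C| = 81


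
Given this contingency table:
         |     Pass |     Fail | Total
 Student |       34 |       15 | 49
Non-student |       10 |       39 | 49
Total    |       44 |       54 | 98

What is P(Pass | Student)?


P(Pass | Student) = 34/(34+15) = 34/49

P(Pass|Student) = 34/49 ≈ 69.39%


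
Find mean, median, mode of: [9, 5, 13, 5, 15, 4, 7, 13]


Sorted: [4, 5, 5, 7, 9, 13, 13, 15]
Mean = 71/8
Median = 8
Freq: {9: 1, 5: 2, 13: 2, 15: 1, 4: 1, 7: 1}
Mode: [5, 13]

Mean=71/8, Median=8, Mode=[5, 13]


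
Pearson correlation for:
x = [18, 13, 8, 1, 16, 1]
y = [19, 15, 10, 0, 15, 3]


n=6, Σx=57, Σy=62, Σxy=860, Σx²=815, Σy²=920
r = (6×860 - 57×62)/√((6×815 - 57²)(6×920 - 62²))
= 1626/√(1641×1676) = 1626/√2750316 ≈ 1626/1658.4077 ≈ 0.9805

r ≈ 0.9805


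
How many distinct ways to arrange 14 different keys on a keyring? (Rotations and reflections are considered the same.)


Free circular arrangements: rotations and reflections both identified.
(n-1)!/2 = 13!/2 = 6227020800/2 = 3113510400

3113510400


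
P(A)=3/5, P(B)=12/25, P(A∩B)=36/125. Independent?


P(A)×P(B) = 36/125
P(A∩B) = 36/125
Equal ✓ → Independent

Yes, independent


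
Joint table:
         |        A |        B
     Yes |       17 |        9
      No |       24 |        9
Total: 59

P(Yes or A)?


P(Yes∨A) = P(Yes) + P(A) - P(Yes∧A)
= (26 + 41 - 17)/59 = 50/59

P = 50/59 ≈ 84.75%


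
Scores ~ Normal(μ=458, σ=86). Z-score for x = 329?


z = (x - μ)/σ = (329 - 458)/86 = -1.5

z = -1.5


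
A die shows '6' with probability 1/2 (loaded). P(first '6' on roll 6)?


Geometric: P(X=6) = (1-p)^(k-1)×p = (1/2)^5×1/2 = 1/64

P(X=6) = 1/64 ≈ 1.56%


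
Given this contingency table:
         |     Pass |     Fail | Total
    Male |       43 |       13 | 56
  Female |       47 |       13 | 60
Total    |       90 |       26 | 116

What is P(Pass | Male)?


P(Pass | Male) = 43/(43+13) = 43/56

P(Pass|Male) = 43/56 ≈ 76.79%


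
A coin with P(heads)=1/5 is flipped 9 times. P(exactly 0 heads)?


Binomial: P(X=0) = C(9,0)×p^0×(1-p)^9
= 1 × 1 × 262144/1953125 = 262144/1953125

P(X=0) = 262144/1953125 ≈ 13.42%


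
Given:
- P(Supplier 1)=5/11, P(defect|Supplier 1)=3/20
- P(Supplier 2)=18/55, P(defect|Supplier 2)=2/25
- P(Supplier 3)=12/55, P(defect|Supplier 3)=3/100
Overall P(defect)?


P(B) = Σ P(B|Aᵢ)×P(Aᵢ)
  3/20×5/11 = 3/44
  2/25×18/55 = 36/1375
  3/100×12/55 = 9/1375
Sum = 111/1100

P(defect) = 111/1100 ≈ 10.09%


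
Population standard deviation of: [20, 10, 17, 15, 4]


Mean = 66/5
  (20-66/5)²=1156/25
  (10-66/5)²=256/25
  (17-66/5)²=361/25
  (15-66/5)²=81/25
  (4-66/5)²=2116/25
Σ(x-μ)² = 794/5
σ² = (794/5)/5 = 794/25

σ = √(794/25) ≈ 5.6356


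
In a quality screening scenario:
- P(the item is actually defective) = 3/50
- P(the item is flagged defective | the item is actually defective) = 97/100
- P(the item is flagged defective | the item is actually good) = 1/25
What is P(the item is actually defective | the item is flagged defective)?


Using Bayes' theorem:
P(A|B) = P(B|A)·P(A) / P(B)

P(the item is flagged defective) = 97/100 × 3/50 + 1/25 × 47/50
= 291/5000 + 47/1250 = 479/5000

P(the item is actually defective|the item is flagged defective) = (291/5000) / (479/5000) = 291/479

P(the item is actually defective|the item is flagged defective) = 291/479 ≈ 60.75%


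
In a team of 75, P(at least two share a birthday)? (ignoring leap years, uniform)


P(all different) = Π(365-i)/365 for i=0..74
= 0.000280
P(match) = 1 - 0.000280 = 0.999720

P ≈ 0.9997 ≈ 99.97%


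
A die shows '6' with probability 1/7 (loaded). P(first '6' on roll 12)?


Geometric: P(X=12) = (1-p)^(k-1)×p = (6/7)^11×1/7 = 362797056/13841287201

P(X=12) = 362797056/13841287201 ≈ 2.62%


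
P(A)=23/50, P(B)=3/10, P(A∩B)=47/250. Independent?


P(A)×P(B) = 69/500
P(A∩B) = 47/250
Not equal → NOT independent

No, not independent


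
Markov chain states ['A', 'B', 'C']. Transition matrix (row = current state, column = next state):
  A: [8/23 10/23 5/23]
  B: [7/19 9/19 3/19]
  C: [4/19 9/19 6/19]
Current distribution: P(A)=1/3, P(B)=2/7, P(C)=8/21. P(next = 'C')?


P(next=C) = Σᵢ P(now=i)×P(i→C)
= 1/3×5/23 + 2/7×3/19 + 8/21×6/19
= 5/69 + 6/133 + 16/133 = 2183/9177

P = 2183/9177 ≈ 0.2379


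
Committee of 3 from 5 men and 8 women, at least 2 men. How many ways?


Count by #men:
  2M,1W: C(5,2)×C(8,1)=80
  3M,0W: C(5,3)×C(8,0)=10
Total = 90

90


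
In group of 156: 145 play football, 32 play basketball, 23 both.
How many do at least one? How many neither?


|A∪B| = 145+32-23 = 154
Neither = 156-154 = 2

At least one: 154; Neither: 2


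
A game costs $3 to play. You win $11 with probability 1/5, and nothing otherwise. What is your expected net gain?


E[gain] = (11-3)×1/5 + (-3)×4/5
= 8/5 - 12/5 = -4/5

Expected net gain = $-4/5 ≈ $-0.80


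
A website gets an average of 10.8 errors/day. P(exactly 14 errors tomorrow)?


Poisson(λ=10.8): P(X=14) = e^(-λ)×λ^k/k!
= e^(-10.8) × 10.8^14 / 14!
≈ 2.039950341e-05 × 2.93719362426e+14 / 87178291200 ≈ 0.068730

P(X=14) ≈ 0.068730 ≈ 6.87%


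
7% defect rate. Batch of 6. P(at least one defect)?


P(all good) = (93/100)^6 = 646990183449/1000000000000
P(≥1 defect) = 353009816551/1000000000000

P = 353009816551/1000000000000 ≈ 35.30%


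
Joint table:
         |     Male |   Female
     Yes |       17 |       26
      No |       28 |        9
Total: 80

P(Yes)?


P(Yes) = (17+26)/80 = 43/80

P(Yes) = 43/80 ≈ 53.75%


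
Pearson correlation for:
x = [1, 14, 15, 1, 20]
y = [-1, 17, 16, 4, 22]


n=5, Σx=51, Σy=58, Σxy=921, Σx²=823, Σy²=1046
r = (5×921 - 51×58)/√((5×823 - 51²)(5×1046 - 58²))
= 1647/√(1514×1866) = 1647/√2825124 ≈ 1647/1680.8105 ≈ 0.9799

r ≈ 0.9799


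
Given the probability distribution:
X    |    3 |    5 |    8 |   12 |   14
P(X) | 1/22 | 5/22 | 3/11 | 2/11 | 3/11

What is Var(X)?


E[X] = 104/11
E[X²] = 1135/11
Var(X) = E[X²] - (E[X])² = 1135/11 - 10816/121 = 1669/121

Var(X) = 1669/121 ≈ 13.7934


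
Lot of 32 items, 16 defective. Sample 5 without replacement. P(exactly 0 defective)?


Hypergeometric: C(16,0)×C(16,5)/C(32,5)
= 1×4368/201376 = 39/1798

P(X=0) = 39/1798 ≈ 2.17%


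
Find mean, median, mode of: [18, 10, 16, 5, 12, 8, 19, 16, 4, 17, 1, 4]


Sorted: [1, 4, 4, 5, 8, 10, 12, 16, 16, 17, 18, 19]
Mean = 130/12 = 65/6
Median = 11
Freq: {18: 1, 10: 1, 16: 2, 5: 1, 12: 1, 8: 1, 19: 1, 4: 2, 17: 1, 1: 1}
Mode: [4, 16]

Mean=65/6, Median=11, Mode=[4, 16]


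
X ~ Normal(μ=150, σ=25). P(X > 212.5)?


z = (212.5-150)/25 = 2.5
P(X > 212.5) = 1 - P(Z ≤ 2.5) = 1 - 0.9938 = 0.0062

P(X > 212.5) ≈ 0.0062


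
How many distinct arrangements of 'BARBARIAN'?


Letters: 9, freq: {'B': 2, 'A': 3, 'R': 2, 'I': 1, 'N': 1}
9!/(2!×3!×2!×1!×1!) = 362880/24 = 15120

15120


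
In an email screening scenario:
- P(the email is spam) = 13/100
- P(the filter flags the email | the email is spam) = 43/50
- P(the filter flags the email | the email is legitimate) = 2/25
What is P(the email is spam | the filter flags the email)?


Using Bayes' theorem:
P(A|B) = P(B|A)·P(A) / P(B)

P(the filter flags the email) = 43/50 × 13/100 + 2/25 × 87/100
= 559/5000 + 87/1250 = 907/5000

P(the email is spam|the filter flags the email) = (559/5000) / (907/5000) = 559/907

P(the email is spam|the filter flags the email) = 559/907 ≈ 61.63%


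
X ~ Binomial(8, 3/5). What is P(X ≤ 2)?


P(X ≤ 2) = Σ P(X=i) for i=0..2
P(X=0) = 256/390625
P(X=1) = 3072/390625
P(X=2) = 16128/390625
Sum = 19456/390625

P(X ≤ 2) = 19456/390625 ≈ 4.98%


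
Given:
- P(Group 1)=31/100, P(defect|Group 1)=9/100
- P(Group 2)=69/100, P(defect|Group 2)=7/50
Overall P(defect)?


P(B) = Σ P(B|Aᵢ)×P(Aᵢ)
  9/100×31/100 = 279/10000
  7/50×69/100 = 483/5000
Sum = 249/2000

P(defect) = 249/2000 ≈ 12.45%


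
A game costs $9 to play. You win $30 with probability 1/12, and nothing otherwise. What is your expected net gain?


E[gain] = (30-9)×1/12 + (-9)×11/12
= 7/4 - 33/4 = -13/2

Expected net gain = $-13/2 ≈ $-6.50


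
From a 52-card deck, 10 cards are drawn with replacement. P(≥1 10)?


P(not a 10) = 48/52 = 12/13
P(none in 10 draws) = (12/13)^10 = 61917364224/137858491849
P(≥1 10) = 1 - 61917364224/137858491849 = 75941127625/137858491849

P = 75941127625/137858491849 ≈ 55.09%


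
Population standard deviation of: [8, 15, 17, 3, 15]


Mean = 58/5
  (8-58/5)²=324/25
  (15-58/5)²=289/25
  (17-58/5)²=729/25
  (3-58/5)²=1849/25
  (15-58/5)²=289/25
Σ(x-μ)² = 696/5
σ² = (696/5)/5 = 696/25

σ = √(696/25) ≈ 5.2764


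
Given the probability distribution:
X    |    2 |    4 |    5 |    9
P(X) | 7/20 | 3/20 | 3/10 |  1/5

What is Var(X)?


E[X] = 23/5
E[X²] = 55/2
Var(X) = E[X²] - (E[X])² = 55/2 - 529/25 = 317/50

Var(X) = 317/50 ≈ 6.3400


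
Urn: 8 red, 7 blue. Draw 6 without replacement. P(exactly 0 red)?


Hypergeometric: C(8,0)×C(7,6)/C(15,6)
= 1×7/5005 = 1/715

P(X=0) = 1/715 ≈ 0.14%


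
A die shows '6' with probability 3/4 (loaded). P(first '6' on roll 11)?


Geometric: P(X=11) = (1-p)^(k-1)×p = (1/4)^10×3/4 = 3/4194304

P(X=11) = 3/4194304 ≈ 0.00%


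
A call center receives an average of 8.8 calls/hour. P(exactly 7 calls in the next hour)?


Poisson(λ=8.8): P(X=7) = e^(-λ)×λ^k/k!
= e^(-8.8) × 8.8^7 / 7!
≈ 0.0001507330751 × 4086755.9637 / 5040 ≈ 0.122224

P(X=7) ≈ 0.122224 ≈ 12.22%


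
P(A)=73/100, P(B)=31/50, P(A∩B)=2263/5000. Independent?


P(A)×P(B) = 2263/5000
P(A∩B) = 2263/5000
Equal ✓ → Independent

Yes, independent


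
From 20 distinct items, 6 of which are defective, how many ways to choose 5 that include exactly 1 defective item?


Choose 1 of the 6 defective items and 4 of the other 14 items:
C(6,1)×C(14,4) = 6×1001 = 6006

6006


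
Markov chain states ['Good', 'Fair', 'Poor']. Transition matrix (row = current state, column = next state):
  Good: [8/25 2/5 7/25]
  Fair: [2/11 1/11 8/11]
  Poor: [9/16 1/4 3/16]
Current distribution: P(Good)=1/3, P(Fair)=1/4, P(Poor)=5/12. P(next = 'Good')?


P(next=Good) = Σᵢ P(now=i)×P(i→Good)
= 1/3×8/25 + 1/4×2/11 + 5/12×9/16
= 8/75 + 1/22 + 15/64 = 20407/52800

P = 20407/52800 ≈ 0.3865


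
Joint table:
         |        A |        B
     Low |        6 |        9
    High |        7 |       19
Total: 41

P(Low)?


P(Low) = (6+9)/41 = 15/41

P(Low) = 15/41 ≈ 36.59%


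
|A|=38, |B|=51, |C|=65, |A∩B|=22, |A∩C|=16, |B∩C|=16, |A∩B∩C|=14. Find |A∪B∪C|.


|A∪B∪C| = 38+51+65-22-16-16+14 = 114

|A∪B∪C| = 114


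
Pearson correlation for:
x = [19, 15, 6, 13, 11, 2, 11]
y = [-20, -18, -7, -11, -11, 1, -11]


n=7, Σx=77, Σy=-77, Σxy=-1075, Σx²=1037, Σy²=1137
r = (7×(-1075) - 77×(-77))/√((7×1037 - 77²)(7×1137 - (-77)²))
= -1596/√(1330×2030) = -1596/√2699900 ≈ -1596/1643.1372 ≈ -0.9713

r ≈ -0.9713


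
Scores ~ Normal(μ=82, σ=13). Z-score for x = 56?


z = (x - μ)/σ = (56 - 82)/13 = -2.0

z = -2.0


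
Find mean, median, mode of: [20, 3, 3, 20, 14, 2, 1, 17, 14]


Sorted: [1, 2, 3, 3, 14, 14, 17, 20, 20]
Mean = 94/9
Median = 14
Freq: {20: 2, 3: 2, 14: 2, 2: 1, 1: 1, 17: 1}
Mode: [3, 14, 20]

Mean=94/9, Median=14, Mode=[3, 14, 20]


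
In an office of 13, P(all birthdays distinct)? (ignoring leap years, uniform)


P(all different) = Π(365-i)/365 for i=0..12
= (365/365)×(364/365)×...×(353/365)
= 0.805590

P ≈ 0.8056 ≈ 80.56%


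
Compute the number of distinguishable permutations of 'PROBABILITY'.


Letters: 11, freq: {'P': 1, 'R': 1, 'O': 1, 'B': 2, 'A': 1, 'I': 2, 'L': 1, 'T': 1, 'Y': 1}
11!/(1!×1!×1!×2!×1!×2!×1!×1!×1!) = 39916800/4 = 9979200

9979200


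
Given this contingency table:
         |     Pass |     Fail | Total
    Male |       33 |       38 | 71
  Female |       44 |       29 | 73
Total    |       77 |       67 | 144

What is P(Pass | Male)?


P(Pass | Male) = 33/(33+38) = 33/71

P(Pass|Male) = 33/71 ≈ 46.48%


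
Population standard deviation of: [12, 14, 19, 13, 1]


Mean = 59/5
  (12-59/5)²=1/25
  (14-59/5)²=121/25
  (19-59/5)²=1296/25
  (13-59/5)²=36/25
  (1-59/5)²=2916/25
Σ(x-μ)² = 874/5
σ² = (874/5)/5 = 874/25

σ = √(874/25) ≈ 5.9127


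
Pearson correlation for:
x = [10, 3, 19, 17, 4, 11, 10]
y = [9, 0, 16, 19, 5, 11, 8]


n=7, Σx=74, Σy=68, Σxy=938, Σx²=996, Σy²=908
r = (7×938 - 74×68)/√((7×996 - 74²)(7×908 - 68²))
= 1534/√(1496×1732) = 1534/√2591072 ≈ 1534/1609.6807 ≈ 0.9530

r ≈ 0.9530


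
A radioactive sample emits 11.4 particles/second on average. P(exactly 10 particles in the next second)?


Poisson(λ=11.4): P(X=10) = e^(-λ)×λ^k/k!
= e^(-11.4) × 11.4^10 / 10!
≈ 1.119548484e-05 × 37072213141.2 / 3628800 ≈ 0.114374

P(X=10) ≈ 0.114374 ≈ 11.44%


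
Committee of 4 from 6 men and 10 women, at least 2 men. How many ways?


Count by #men:
  2M,2W: C(6,2)×C(10,2)=675
  3M,1W: C(6,3)×C(10,1)=200
  4M,0W: C(6,4)×C(10,0)=15
Total = 890

890


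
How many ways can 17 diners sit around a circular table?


Circular arrangements of 17 distinct objects: fix one position to break rotational symmetry.
(n-1)! = 16! = 20922789888000

20922789888000


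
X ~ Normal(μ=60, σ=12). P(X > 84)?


z = (84-60)/12 = 2.0
P(X > 84) = 1 - P(Z ≤ 2.0) = 1 - 0.9772 = 0.0228

P(X > 84) ≈ 0.0228


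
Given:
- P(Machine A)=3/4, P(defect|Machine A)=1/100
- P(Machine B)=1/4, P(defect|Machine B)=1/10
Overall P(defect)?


P(B) = Σ P(B|Aᵢ)×P(Aᵢ)
  1/100×3/4 = 3/400
  1/10×1/4 = 1/40
Sum = 13/400

P(defect) = 13/400 ≈ 3.25%


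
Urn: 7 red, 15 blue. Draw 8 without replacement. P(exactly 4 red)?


Hypergeometric: C(7,4)×C(15,4)/C(22,8)
= 35×1365/319770 = 3185/21318

P(X=4) = 3185/21318 ≈ 14.94%


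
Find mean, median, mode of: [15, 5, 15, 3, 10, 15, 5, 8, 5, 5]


Sorted: [3, 5, 5, 5, 5, 8, 10, 15, 15, 15]
Mean = 86/10 = 43/5
Median = 13/2
Freq: {15: 3, 5: 4, 3: 1, 10: 1, 8: 1}
Mode: [5]

Mean=43/5, Median=13/2, Mode=5


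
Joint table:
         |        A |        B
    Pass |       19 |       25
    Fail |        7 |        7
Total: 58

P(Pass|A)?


P(Pass|A) = 19/(19+7) = 19/26

P = 19/26 ≈ 73.08%


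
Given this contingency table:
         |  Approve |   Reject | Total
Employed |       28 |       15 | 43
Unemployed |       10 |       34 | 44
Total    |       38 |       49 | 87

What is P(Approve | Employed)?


P(Approve | Employed) = 28/(28+15) = 28/43

P(Approve|Employed) = 28/43 ≈ 65.12%


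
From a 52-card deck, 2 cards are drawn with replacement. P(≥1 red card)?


P(not a red card) = 26/52 = 1/2
P(none in 2 draws) = (1/2)^2 = 1/4
P(≥1 red card) = 1 - 1/4 = 3/4

P = 3/4 ≈ 75.00%


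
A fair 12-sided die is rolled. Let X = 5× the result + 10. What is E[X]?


E[die] = (1+12)/2 = 13/2
E[X] = 5×13/2 + 10 = 85/2

E[X] = 85/2


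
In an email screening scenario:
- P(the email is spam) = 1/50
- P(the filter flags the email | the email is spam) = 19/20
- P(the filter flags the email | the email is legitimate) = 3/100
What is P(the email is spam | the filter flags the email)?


Using Bayes' theorem:
P(A|B) = P(B|A)·P(A) / P(B)

P(the filter flags the email) = 19/20 × 1/50 + 3/100 × 49/50
= 19/1000 + 147/5000 = 121/2500

P(the email is spam|the filter flags the email) = (19/1000) / (121/2500) = 95/242

P(the email is spam|the filter flags the email) = 95/242 ≈ 39.26%


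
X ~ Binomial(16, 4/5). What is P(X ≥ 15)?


P(X ≥ 15) = Σ P(X=i) for i=15..16
P(X=15) = 17179869184/152587890625
P(X=16) = 4294967296/152587890625
Sum = 4294967296/30517578125

P(X ≥ 15) = 4294967296/30517578125 ≈ 14.07%


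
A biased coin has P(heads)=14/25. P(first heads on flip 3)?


Geometric: P(X=3) = (1-p)^(k-1)×p = (11/25)^2×14/25 = 1694/15625

P(X=3) = 1694/15625 ≈ 10.84%


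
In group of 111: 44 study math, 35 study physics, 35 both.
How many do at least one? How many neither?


|A∪B| = 44+35-35 = 44
Neither = 111-44 = 67

At least one: 44; Neither: 67


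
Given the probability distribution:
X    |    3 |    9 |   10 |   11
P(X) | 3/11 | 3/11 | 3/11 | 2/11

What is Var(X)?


E[X] = 8
E[X²] = 812/11
Var(X) = E[X²] - (E[X])² = 812/11 - 64 = 108/11

Var(X) = 108/11 ≈ 9.8182


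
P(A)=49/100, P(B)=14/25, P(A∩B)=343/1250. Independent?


P(A)×P(B) = 343/1250
P(A∩B) = 343/1250
Equal ✓ → Independent

Yes, independent


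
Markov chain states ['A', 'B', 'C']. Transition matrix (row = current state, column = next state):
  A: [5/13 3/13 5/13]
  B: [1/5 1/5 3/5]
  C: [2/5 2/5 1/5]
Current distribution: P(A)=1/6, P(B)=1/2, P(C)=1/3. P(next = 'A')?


P(next=A) = Σᵢ P(now=i)×P(i→A)
= 1/6×5/13 + 1/2×1/5 + 1/3×2/5
= 5/78 + 1/10 + 2/15 = 58/195

P = 58/195 ≈ 0.2974


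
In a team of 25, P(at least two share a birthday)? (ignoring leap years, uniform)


P(all different) = Π(365-i)/365 for i=0..24
= 0.431300
P(match) = 1 - 0.431300 = 0.568700

P ≈ 0.5687 ≈ 56.87%


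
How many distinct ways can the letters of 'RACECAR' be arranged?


Letters: 7, freq: {'R': 2, 'A': 2, 'C': 2, 'E': 1}
7!/(2!×2!×2!×1!) = 5040/8 = 630

630


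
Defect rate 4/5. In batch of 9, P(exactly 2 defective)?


Binomial: P(X=2) = C(9,2)×p^2×(1-p)^7
= 36 × 16/25 × 1/78125 = 576/1953125

P(X=2) = 576/1953125 ≈ 0.03%


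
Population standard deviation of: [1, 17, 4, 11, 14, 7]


Mean = 54/6 = 9
  (1-9)²=64
  (17-9)²=64
  (4-9)²=25
  (11-9)²=4
  (14-9)²=25
  (7-9)²=4
Σ(x-μ)² = 186
σ² = 186/6 = 31

σ = √(31) ≈ 5.5678


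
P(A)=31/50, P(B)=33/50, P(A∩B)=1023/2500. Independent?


P(A)×P(B) = 1023/2500
P(A∩B) = 1023/2500
Equal ✓ → Independent

Yes, independent


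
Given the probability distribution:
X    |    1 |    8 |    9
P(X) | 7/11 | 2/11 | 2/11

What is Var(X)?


E[X] = 41/11
E[X²] = 27
Var(X) = E[X²] - (E[X])² = 27 - 1681/121 = 1586/121

Var(X) = 1586/121 ≈ 13.1074


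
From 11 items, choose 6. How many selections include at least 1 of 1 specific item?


Complement: C(11,6) - C(10,6) = 462 - 210 = 252

252


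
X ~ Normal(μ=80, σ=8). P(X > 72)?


z = (72-80)/8 = -1.0
P(X > 72) = 1 - P(Z ≤ -1.0) = 1 - 0.1587 = 0.8413

P(X > 72) ≈ 0.8413


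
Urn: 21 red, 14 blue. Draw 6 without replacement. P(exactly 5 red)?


Hypergeometric: C(21,5)×C(14,1)/C(35,6)
= 20349×14/1623160 = 1197/6820

P(X=5) = 1197/6820 ≈ 17.55%


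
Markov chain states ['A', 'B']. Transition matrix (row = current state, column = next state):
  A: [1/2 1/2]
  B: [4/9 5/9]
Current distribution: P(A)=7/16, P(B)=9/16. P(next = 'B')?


P(next=B) = Σᵢ P(now=i)×P(i→B)
= 7/16×1/2 + 9/16×5/9
= 7/32 + 5/16 = 17/32

P = 17/32 ≈ 0.5312


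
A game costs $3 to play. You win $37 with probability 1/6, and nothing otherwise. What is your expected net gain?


E[gain] = (37-3)×1/6 + (-3)×5/6
= 17/3 - 5/2 = 19/6

Expected net gain = $19/6 ≈ $3.17


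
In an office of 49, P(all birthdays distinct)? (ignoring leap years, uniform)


P(all different) = Π(365-i)/365 for i=0..48
= (365/365)×(364/365)×...×(317/365)
= 0.034220

P ≈ 0.0342 ≈ 3.42%


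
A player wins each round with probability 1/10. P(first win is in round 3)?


Geometric: P(X=3) = (1-p)^(k-1)×p = (9/10)^2×1/10 = 81/1000

P(X=3) = 81/1000 ≈ 8.10%


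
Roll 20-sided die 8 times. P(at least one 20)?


P(no 20)^8 = (19/20)^8 = 16983563041/25600000000
P(≥1) = 1 - 16983563041/25600000000 = 8616436959/25600000000

P = 8616436959/25600000000 ≈ 33.66%


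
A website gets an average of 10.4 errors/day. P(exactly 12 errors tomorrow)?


Poisson(λ=10.4): P(X=12) = e^(-λ)×λ^k/k!
= e^(-10.4) × 10.4^12 / 12!
≈ 3.043248301e-05 × 1.60103221857e+12 / 479001600 ≈ 0.101719

P(X=12) ≈ 0.101719 ≈ 10.17%


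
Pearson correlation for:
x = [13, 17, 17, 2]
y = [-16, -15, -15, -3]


n=4, Σx=49, Σy=-49, Σxy=-724, Σx²=751, Σy²=715
r = (4×(-724) - 49×(-49))/√((4×751 - 49²)(4×715 - (-49)²))
= -495/√(603×459) = -495/√276777 ≈ -495/526.0960 ≈ -0.9409

r ≈ -0.9409


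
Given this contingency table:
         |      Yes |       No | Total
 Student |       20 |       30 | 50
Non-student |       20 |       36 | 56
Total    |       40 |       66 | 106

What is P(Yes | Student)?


P(Yes | Student) = 20/(20+30) = 20/50 = 2/5

P(Yes|Student) = 2/5 ≈ 40.00%


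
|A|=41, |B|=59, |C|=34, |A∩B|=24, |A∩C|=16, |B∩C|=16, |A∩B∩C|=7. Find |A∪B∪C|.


|A∪B∪C| = 41+59+34-24-16-16+7 = 85

|A∪B∪C| = 85


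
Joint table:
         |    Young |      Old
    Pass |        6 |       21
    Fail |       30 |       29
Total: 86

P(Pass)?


P(Pass) = (6+21)/86 = 27/86

P(Pass) = 27/86 ≈ 31.40%


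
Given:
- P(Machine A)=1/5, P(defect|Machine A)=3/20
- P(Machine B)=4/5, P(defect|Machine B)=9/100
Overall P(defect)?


P(B) = Σ P(B|Aᵢ)×P(Aᵢ)
  3/20×1/5 = 3/100
  9/100×4/5 = 9/125
Sum = 51/500

P(defect) = 51/500 ≈ 10.20%


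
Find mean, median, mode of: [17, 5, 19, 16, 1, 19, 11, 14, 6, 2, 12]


Sorted: [1, 2, 5, 6, 11, 12, 14, 16, 17, 19, 19]
Mean = 122/11
Median = 12
Freq: {17: 1, 5: 1, 19: 2, 16: 1, 1: 1, 11: 1, 14: 1, 6: 1, 2: 1, 12: 1}
Mode: [19]

Mean=122/11, Median=12, Mode=19


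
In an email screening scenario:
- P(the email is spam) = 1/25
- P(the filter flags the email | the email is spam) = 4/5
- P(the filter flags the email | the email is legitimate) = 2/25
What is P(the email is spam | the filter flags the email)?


Using Bayes' theorem:
P(A|B) = P(B|A)·P(A) / P(B)

P(the filter flags the email) = 4/5 × 1/25 + 2/25 × 24/25
= 4/125 + 48/625 = 68/625

P(the email is spam|the filter flags the email) = (4/125) / (68/625) = 5/17

P(the email is spam|the filter flags the email) = 5/17 ≈ 29.41%


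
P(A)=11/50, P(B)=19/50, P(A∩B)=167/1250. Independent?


P(A)×P(B) = 209/2500
P(A∩B) = 167/1250
Not equal → NOT independent

No, not independent


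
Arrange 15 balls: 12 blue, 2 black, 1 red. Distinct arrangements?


15!/(12!×2!×1!) = 1365

1365


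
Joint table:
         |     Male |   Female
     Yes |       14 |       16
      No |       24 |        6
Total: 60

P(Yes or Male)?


P(Yes∨Male) = P(Yes) + P(Male) - P(Yes∧Male)
= (30 + 38 - 14)/60 = 54/60 = 9/10

P = 9/10 ≈ 90.00%


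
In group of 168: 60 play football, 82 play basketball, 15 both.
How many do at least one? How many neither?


|A∪B| = 60+82-15 = 127
Neither = 168-127 = 41

At least one: 127; Neither: 41


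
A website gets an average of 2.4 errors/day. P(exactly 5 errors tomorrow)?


Poisson(λ=2.4): P(X=5) = e^(-λ)×λ^k/k!
= e^(-2.4) × 2.4^5 / 5!
≈ 0.09071795329 × 79.62624 / 120 ≈ 0.060196

P(X=5) ≈ 0.060196 ≈ 6.02%
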